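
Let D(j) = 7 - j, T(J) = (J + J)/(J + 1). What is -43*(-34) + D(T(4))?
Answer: 7337/5 ≈ 1467.4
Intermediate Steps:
T(J) = 2*J/(1 + J) (T(J) = (2*J)/(1 + J) = 2*J/(1 + J))
-43*(-34) + D(T(4)) = -43*(-34) + (7 - 2*4/(1 + 4)) = 1462 + (7 - 2*4/5) = 1462 + (7 - 1*8/5) = 1462 + (7 - 8/5) = 1462 + 27/5 = 7337/5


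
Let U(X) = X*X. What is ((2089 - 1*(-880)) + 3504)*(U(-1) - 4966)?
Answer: -32138445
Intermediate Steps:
U(X) = X**2
((2089 - 1*(-880)) + 3504)*(U(-1) - 4966) = ((2089 - 1*(-880)) + 3504)*((-1)**2 - 4966) = ((2089 + 880) + 3504)*(1 - 4966) = (2969 + 3504)*(-4965) = 6473*(-4965) = -32138445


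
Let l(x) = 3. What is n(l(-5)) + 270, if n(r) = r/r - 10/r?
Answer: 803/3 ≈ 267.67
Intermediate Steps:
n(r) = 1 - 10/r
n(l(-5)) + 270 = (-10 + 3)/3 + 270 = (⅓)*(-7) + 270 = -7/3 + 270 = 803/3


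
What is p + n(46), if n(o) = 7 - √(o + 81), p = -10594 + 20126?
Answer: 9539 - √127 ≈ 9527.7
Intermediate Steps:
p = 9532
n(o) = 7 - √(81 + o)
p + n(46) = 9532 + (7 - √(81 + 46)) = 9532 + (7 - √127) = 9539 - √127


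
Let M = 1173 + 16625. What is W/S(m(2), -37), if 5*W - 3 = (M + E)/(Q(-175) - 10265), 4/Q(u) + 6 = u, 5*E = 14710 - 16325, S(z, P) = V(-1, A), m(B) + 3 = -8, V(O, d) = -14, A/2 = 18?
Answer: -401822/21676305 ≈ -0.018537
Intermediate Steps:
A = 36 (A = 2*18 = 36)
m(B) = -11 (m(B) = -3 - 8 = -11)
S(z, P) = -14
E = -323 (E = (14710 - 16325)/5 = (1/5)*(-1615) = -323)
Q(u) = 4/(-6 + u)
M = 17798
W = 803644/3096615 (W = 3/5 + ((17798 - 323)/(4/(-6 - 175) - 10265))/5 = 3/5 + (17475/(4/(-181) - 10265))/5 = 3/5 + (17475/(4*(-1/181) - 10265))/5 = 3/5 + (17475/(-4/181 - 10265))/5 = 3/5 + (17475/(-1857969/181))/5 = 3/5 + (17475*(-181/1857969))/5 = 3/5 + (1/5)*(-1054325/619323) = 3/5 - 210865/619323 = 803644/3096615 ≈ 0.25952)
W/S(m(2), -37) = (803644/3096615)/(-14) = (803644/3096615)*(-1/14) = -401822/21676305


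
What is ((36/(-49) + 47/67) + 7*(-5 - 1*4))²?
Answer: 42823335844/10778089 ≈ 3973.2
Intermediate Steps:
((36/(-49) + 47/67) + 7*(-5 - 1*4))² = ((36*(-1/49) + 47*(1/67)) + 7*(-5 - 4))² = ((-36/49 + 47/67) + 7*(-9))² = (-109/3283 - 63)² = (-206938/3283)² = 42823335844/10778089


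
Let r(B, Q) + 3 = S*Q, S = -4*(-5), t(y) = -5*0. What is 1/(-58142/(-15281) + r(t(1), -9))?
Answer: -2183/391183 ≈ -0.0055805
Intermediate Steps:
t(y) = 0
S = 20
r(B, Q) = -3 + 20*Q
1/(-58142/(-15281) + r(t(1), -9)) = 1/(-58142/(-15281) + (-3 + 20*(-9))) = 1/(-58142*(-1/15281) + (-3 - 180)) = 1/(8306/2183 - 183) = 1/(-391183/2183) = -2183/391183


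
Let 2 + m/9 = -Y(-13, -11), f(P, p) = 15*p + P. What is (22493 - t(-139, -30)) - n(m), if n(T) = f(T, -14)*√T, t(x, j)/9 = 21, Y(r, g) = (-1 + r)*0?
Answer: 22304 + 684*I*√2 ≈ 22304.0 + 967.32*I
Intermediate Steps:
Y(r, g) = 0
t(x, j) = 189 (t(x, j) = 9*21 = 189)
f(P, p) = P + 15*p
m = -18 (m = -18 + 9*(-1*0) = -18 + 9*0 = -18 + 0 = -18)
n(T) = √T*(-210 + T) (n(T) = (T + 15*(-14))*√T = (T - 210)*√T = (-210 + T)*√T = √T*(-210 + T))
(22493 - t(-139, -30)) - n(m) = (22493 - 1*189) - √(-18)*(-210 - 18) = (22493 - 189) - 3*I*√2*(-228) = 22304 - (-684)*I*√2 = 22304 + 684*I*√2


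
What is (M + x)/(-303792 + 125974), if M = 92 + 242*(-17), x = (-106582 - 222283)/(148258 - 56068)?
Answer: 74223409/3278608284 ≈ 0.022639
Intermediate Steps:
x = -65773/18438 (x = -328865/92190 = -328865*1/92190 = -65773/18438 ≈ -3.5673)
M = -4022 (M = 92 - 4114 = -4022)
(M + x)/(-303792 + 125974) = (-4022 - 65773/18438)/(-303792 + 125974) = -74223409/18438/(-177818) = -74223409/18438*(-1/177818) = 74223409/3278608284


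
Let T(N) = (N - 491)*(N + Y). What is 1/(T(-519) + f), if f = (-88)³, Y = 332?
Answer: -1/492602 ≈ -2.0300e-6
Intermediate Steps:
T(N) = (-491 + N)*(332 + N) (T(N) = (N - 491)*(N + 332) = (-491 + N)*(332 + N))
f = -681472
1/(T(-519) + f) = 1/((-163012 + (-519)² - 159*(-519)) - 681472) = 1/((-163012 + 269361 + 82521) - 681472) = 1/(188870 - 681472) = 1/(-492602) = -1/492602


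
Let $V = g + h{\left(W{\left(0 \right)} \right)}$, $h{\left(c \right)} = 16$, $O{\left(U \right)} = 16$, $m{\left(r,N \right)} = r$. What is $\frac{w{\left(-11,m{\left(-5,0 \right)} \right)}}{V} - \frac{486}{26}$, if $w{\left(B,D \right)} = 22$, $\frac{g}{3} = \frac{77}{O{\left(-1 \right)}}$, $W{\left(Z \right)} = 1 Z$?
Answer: $- \frac{113765}{6331} \approx -17.97$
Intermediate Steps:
$W{\left(Z \right)} = Z$
$g = \frac{231}{16}$ ($g = 3 \cdot \frac{77}{16} = \frac{231}{16} \approx 14.438$)
$V = \frac{487}{16}$ ($V = \frac{231}{16} + 16 = \frac{487}{16} \approx 30.438$)
$\frac{w{\left(-11,m{\left(-5,0 \right)} \right)}}{V} - \frac{486}{26} = \frac{22}{\frac{487}{16}} - \frac{486}{26} = 22 \cdot \frac{16}{487} - \frac{243}{13} = \frac{352}{487} - \frac{243}{13} = - \frac{113765}{6331}$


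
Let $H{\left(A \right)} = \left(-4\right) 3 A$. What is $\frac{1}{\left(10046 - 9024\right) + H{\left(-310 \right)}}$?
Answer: $\frac{1}{4742} \approx 0.00021088$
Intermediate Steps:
$H{\left(A \right)} = - 12 A$
$\frac{1}{\left(10046 - 9024\right) + H{\left(-310 \right)}} = \frac{1}{\left(10046 - 9024\right) - -3720} = \frac{1}{\left(10046 - 9024\right) + 3720} = \frac{1}{1022 + 3720} = \frac{1}{4742}$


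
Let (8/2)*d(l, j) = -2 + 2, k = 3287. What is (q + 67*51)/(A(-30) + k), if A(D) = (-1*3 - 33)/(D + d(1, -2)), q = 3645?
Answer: 35310/16441 ≈ 2.1477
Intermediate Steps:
d(l, j) = 0 (d(l, j) = (-2 + 2)/4 = (¼)*0 = 0)
A(D) = -36/D (A(D) = (-1*3 - 33)/(D + 0) = (-3 - 33)/D = -36/D)
(q + 67*51)/(A(-30) + k) = (3645 + 67*51)/(-36/(-30) + 3287) = (3645 + 3417)/(-36*(-1/30) + 3287) = 7062/(6/5 + 3287) = 7062/(16441/5) = 7062*(5/16441) = 35310/16441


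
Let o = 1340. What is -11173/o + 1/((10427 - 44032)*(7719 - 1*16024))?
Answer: -623653452297/74795992700 ≈ -8.3381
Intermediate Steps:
-11173/o + 1/((10427 - 44032)*(7719 - 1*16024)) = -11173/1340 + 1/((10427 - 44032)*(7719 - 1*16024)) = -11173*1/1340 + 1/((-33605)*(7719 - 16024)) = -11173/1340 - 1/33605/(-8305) = -11173/1340 - 1/33605*(-1/8305) = -11173/1340 + 1/279089525 = -623653452297/74795992700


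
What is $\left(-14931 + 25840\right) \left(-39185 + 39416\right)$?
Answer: $2519979$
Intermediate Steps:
$\left(-14931 + 25840\right) \left(-39185 + 39416\right) = 10909 \cdot 231 = 2519979$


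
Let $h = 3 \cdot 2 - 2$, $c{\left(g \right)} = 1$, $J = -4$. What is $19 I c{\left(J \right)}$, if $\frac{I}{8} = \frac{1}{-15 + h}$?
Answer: $- \frac{152}{11} \approx -13.818$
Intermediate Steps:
$h = 4$ ($h = 6 - 2 = 4$)
$I = - \frac{8}{11}$ ($I = \frac{8}{-15 + 4} = \frac{8}{-11} = 8 \left(- \frac{1}{11}\right) = - \frac{8}{11} \approx -0.72727$)
$19 I c{\left(J \right)} = 19 \left(- \frac{8}{11}\right) 1 = \left(- \frac{152}{11}\right) 1 = - \frac{152}{11}$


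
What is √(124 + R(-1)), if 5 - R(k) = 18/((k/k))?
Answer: √111 ≈ 10.536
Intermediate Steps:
R(k) = -13 (R(k) = 5 - 18/(k/k) = 5 - 18/1 = 5 - 18 = -13)
√(124 + R(-1)) = √(124 - 13) = √111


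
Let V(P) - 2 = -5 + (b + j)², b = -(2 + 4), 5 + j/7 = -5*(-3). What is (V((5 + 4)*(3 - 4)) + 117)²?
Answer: 17724100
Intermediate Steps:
j = 70 (j = -35 + 7*(-5*(-3)) = -35 + 7*15 = -35 + 105 = 70)
b = -6 (b = -1*6 = -6)
V(P) = 4093 (V(P) = 2 + (-5 + (-6 + 70)²) = 2 + (-5 + 64²) = 2 + (-5 + 4096) = 2 + 4091 = 4093)
(V((5 + 4)*(3 - 4)) + 117)² = (4093 + 117)² = 4210² = 17724100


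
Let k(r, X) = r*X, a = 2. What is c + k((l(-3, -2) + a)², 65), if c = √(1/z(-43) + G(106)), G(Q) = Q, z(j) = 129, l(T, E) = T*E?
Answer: 4160 + 5*√70563/129 ≈ 4170.3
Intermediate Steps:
l(T, E) = E*T
c = 5*√70563/129 (c = √(1/129 + 106) = √(13675/129) = 5*√70563/129 ≈ 10.296)
k(r, X) = X*r
c + k((l(-3, -2) + a)², 65) = 5*√70563/129 + 65*(-2*(-3) + 2)² = 5*√70563/129 + 65*(6 + 2)² = 5*√70563/129 + 65*8² = 5*√70563/129 + 65*64 = 5*√70563/129 + 4160 = 4160 + 5*√70563/129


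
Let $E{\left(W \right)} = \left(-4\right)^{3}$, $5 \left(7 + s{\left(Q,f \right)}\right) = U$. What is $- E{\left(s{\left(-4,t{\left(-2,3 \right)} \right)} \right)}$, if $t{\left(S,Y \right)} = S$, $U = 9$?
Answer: $64$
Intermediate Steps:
$s{\left(Q,f \right)} = - \frac{26}{5}$ ($s{\left(Q,f \right)} = -7 + \frac{1}{5} \cdot 9 = -7 + \frac{9}{5} = - \frac{26}{5}$)
$E{\left(W \right)} = -64$
$- E{\left(s{\left(-4,t{\left(-2,3 \right)} \right)} \right)} = \left(-1\right) \left(-64\right) = 64$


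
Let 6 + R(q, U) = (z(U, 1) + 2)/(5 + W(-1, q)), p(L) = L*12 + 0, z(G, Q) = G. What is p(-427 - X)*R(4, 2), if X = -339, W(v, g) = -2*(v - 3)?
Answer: 78144/13 ≈ 6011.1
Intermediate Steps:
W(v, g) = 6 - 2*v (W(v, g) = -2*(-3 + v) = 6 - 2*v)
p(L) = 12*L (p(L) = 12*L + 0 = 12*L)
R(q, U) = -76/13 + U/13 (R(q, U) = -6 + (U + 2)/(5 + (6 - 2*(-1))) = -6 + (2 + U)/(5 + (6 + 2)) = -6 + (2 + U)/(5 + 8) = -6 + (2 + U)/13 = -6 + (2 + U)*(1/13) = -6 + (2/13 + U/13) = -76/13 + U/13)
p(-427 - X)*R(4, 2) = (12*(-427 - 1*(-339)))*(-76/13 + (1/13)*2) = (12*(-427 + 339))*(-76/13 + 2/13) = (12*(-88))*(-74/13) = -1056*(-74/13) = 78144/13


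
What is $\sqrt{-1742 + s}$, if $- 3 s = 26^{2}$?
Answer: $\frac{i \sqrt{17706}}{3} \approx 44.355 i$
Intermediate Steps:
$s = - \frac{676}{3}$ ($s = - \frac{26^{2}}{3} = \left(- \frac{1}{3}\right) 676 = - \frac{676}{3} \approx -225.33$)
$\sqrt{-1742 + s} = \sqrt{-1742 - \frac{676}{3}} = \sqrt{- \frac{5902}{3}} = \frac{i \sqrt{17706}}{3}$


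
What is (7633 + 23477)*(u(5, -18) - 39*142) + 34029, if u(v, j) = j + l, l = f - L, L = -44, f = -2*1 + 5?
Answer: -171350961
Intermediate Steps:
f = 3 (f = -2 + 5 = 3)
l = 47 (l = 3 - 1*(-44) = 3 + 44 = 47)
u(v, j) = 47 + j (u(v, j) = j + 47 = 47 + j)
(7633 + 23477)*(u(5, -18) - 39*142) + 34029 = (7633 + 23477)*((47 - 18) - 39*142) + 34029 = 31110*(29 - 5538) + 34029 = 31110*(-5509) + 34029 = -171384990 + 34029 = -171350961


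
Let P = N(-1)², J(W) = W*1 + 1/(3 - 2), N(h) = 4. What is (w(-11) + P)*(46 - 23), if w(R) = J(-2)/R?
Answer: 4071/11 ≈ 370.09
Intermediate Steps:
J(W) = 1 + W (J(W) = W + 1/1 = W + 1 = 1 + W)
P = 16 (P = 4² = 16)
w(R) = -1/R (w(R) = (1 - 2)/R = -1/R)
(w(-11) + P)*(46 - 23) = (-1/(-11) + 16)*(46 - 23) = (-1*(-1/11) + 16)*23 = (1/11 + 16)*23 = (177/11)*23 = 4071/11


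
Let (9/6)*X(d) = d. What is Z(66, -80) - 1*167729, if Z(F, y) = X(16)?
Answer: -503155/3 ≈ -1.6772e+5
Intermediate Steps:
X(d) = 2*d/3
Z(F, y) = 32/3 (Z(F, y) = (⅔)*16 = 32/3)
Z(66, -80) - 1*167729 = 32/3 - 1*167729 = 32/3 - 167729 = -503155/3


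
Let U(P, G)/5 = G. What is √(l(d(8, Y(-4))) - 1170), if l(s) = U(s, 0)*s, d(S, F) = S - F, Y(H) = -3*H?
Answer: 3*I*√130 ≈ 34.205*I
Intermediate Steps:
U(P, G) = 5*G
l(s) = 0 (l(s) = (5*0)*s = 0*s = 0)
√(l(d(8, Y(-4))) - 1170) = √(0 - 1170) = √(-1170) = 3*I*√130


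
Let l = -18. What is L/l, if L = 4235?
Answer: -4235/18 ≈ -235.28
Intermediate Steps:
L/l = 4235/(-18) = 4235*(-1/18) = -4235/18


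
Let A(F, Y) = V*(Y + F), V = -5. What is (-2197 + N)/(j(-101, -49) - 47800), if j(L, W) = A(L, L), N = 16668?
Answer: -14471/46790 ≈ -0.30928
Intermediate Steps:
A(F, Y) = -5*F - 5*Y (A(F, Y) = -5*(Y + F) = -5*(F + Y) = -5*F - 5*Y)
j(L, W) = -10*L (j(L, W) = -5*L - 5*L = -10*L)
(-2197 + N)/(j(-101, -49) - 47800) = (-2197 + 16668)/(-10*(-101) - 47800) = 14471/(1010 - 47800) = 14471/(-46790) = 14471*(-1/46790) = -14471/46790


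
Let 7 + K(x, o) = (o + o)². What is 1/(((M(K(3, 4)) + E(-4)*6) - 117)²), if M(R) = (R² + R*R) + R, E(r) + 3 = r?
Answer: 1/40908816 ≈ 2.4445e-8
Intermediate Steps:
E(r) = -3 + r
K(x, o) = -7 + 4*o² (K(x, o) = -7 + (o + o)² = -7 + (2*o)² = -7 + 4*o²)
M(R) = R + 2*R² (M(R) = (R² + R²) + R = 2*R² + R = R + 2*R²)
1/(((M(K(3, 4)) + E(-4)*6) - 117)²) = 1/((((-7 + 4*4²)*(1 + 2*(-7 + 4*4²)) + (-3 - 4)*6) - 117)²) = 1/((((-7 + 4*16)*(1 + 2*(-7 + 4*16)) - 7*6) - 117)²) = 1/((((-7 + 64)*(1 + 2*(-7 + 64)) - 42) - 117)²) = 1/(((57*(1 + 2*57) - 42) - 117)²) = 1/(((57*(1 + 114) - 42) - 117)²) = 1/(((57*115 - 42) - 117)²) = 1/(((6555 - 42) - 117)²) = 1/((6513 - 117)²) = 1/(6396²) = 1/40908816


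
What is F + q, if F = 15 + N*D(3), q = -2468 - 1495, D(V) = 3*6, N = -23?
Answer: -4362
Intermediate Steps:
D(V) = 18
q = -3963
F = -399 (F = 15 - 23*18 = 15 - 414 = -399)
F + q = -399 - 3963 = -4362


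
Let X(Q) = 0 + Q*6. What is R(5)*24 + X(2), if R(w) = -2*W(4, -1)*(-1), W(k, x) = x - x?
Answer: 12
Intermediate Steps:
X(Q) = 6*Q (X(Q) = 0 + 6*Q = 6*Q)
W(k, x) = 0
R(w) = 0 (R(w) = -2*0*(-1) = 0*(-1) = 0)
R(5)*24 + X(2) = 0*24 + 6*2 = 0 + 12 = 12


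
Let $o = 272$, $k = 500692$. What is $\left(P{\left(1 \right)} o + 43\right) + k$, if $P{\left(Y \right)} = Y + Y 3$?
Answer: $501823$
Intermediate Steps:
$P{\left(Y \right)} = 4 Y$ ($P{\left(Y \right)} = Y + 3 Y = 4 Y$)
$\left(P{\left(1 \right)} o + 43\right) + k = \left(4 \cdot 1 \cdot 272 + 43\right) + 500692 = \left(4 \cdot 272 + 43\right) + 500692 = \left(1088 + 43\right) + 500692 = 1131 + 500692 = 501823$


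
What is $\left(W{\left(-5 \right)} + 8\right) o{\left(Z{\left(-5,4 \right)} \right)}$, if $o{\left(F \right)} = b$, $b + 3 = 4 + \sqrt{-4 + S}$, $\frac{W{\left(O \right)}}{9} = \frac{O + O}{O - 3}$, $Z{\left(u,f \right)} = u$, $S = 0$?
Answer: $\frac{77}{4} + \frac{77 i}{2} \approx 19.25 + 38.5 i$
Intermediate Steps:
$W{\left(O \right)} = \frac{18 O}{-3 + O}$ ($W{\left(O \right)} = 9 \frac{O + O}{O - 3} = 9 \frac{2 O}{-3 + O} = \frac{18 O}{-3 + O}$)
$b = 1 + 2 i$ ($b = -3 + \left(4 + \sqrt{-4 + 0}\right) = -3 + \left(4 + \sqrt{-4}\right) = -3 + \left(4 + 2 i\right) = 1 + 2 i \approx 1.0 + 2.0 i$)
$o{\left(F \right)} = 1 + 2 i$
$\left(W{\left(-5 \right)} + 8\right) o{\left(Z{\left(-5,4 \right)} \right)} = \left(18 \left(-5\right) \frac{1}{-3 - 5} + 8\right) \left(1 + 2 i\right) = \left(18 \left(-5\right) \frac{1}{-8} + 8\right) \left(1 + 2 i\right) = \left(18 \left(-5\right) \left(- \frac{1}{8}\right) + 8\right) \left(1 + 2 i\right) = \left(\frac{45}{4} + 8\right) \left(1 + 2 i\right) = \frac{77 \left(1 + 2 i\right)}{4} = \frac{77}{4} + \frac{77 i}{2}$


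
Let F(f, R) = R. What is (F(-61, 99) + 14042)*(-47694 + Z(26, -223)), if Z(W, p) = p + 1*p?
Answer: -680747740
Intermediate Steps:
Z(W, p) = 2*p (Z(W, p) = p + p = 2*p)
(F(-61, 99) + 14042)*(-47694 + Z(26, -223)) = (99 + 14042)*(-47694 + 2*(-223)) = 14141*(-47694 - 446) = 14141*(-48140) = -680747740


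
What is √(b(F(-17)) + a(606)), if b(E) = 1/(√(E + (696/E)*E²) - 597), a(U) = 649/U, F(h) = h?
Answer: √606*√((386847 - 11033*I*√41)/(597 - 17*I*√41))/606 ≈ 1.0341 - 0.00014292*I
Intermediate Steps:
b(E) = 1/(-597 + √697*√E) (b(E) = 1/(√(E + 696*E) - 597) = 1/(√(697*E) - 597) = 1/(√697*√E - 597) = 1/(-597 + √697*√E))
√(b(F(-17)) + a(606)) = √(1/(-597 + √697*√(-17)) + 649/606) = √(1/(-597 + √697*(I*√17)) + 649*(1/606)) = √(1/(-597 + 17*I*√41) + 649/606) = √(649/606 + 1/(-597 + 17*I*√41))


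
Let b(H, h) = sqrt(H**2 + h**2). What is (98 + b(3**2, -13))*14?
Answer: 1372 + 70*sqrt(10) ≈ 1593.4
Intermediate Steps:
(98 + b(3**2, -13))*14 = (98 + sqrt((3**2)**2 + (-13)**2))*14 = (98 + sqrt(9**2 + 169))*14 = (98 + sqrt(81 + 169))*14 = (98 + sqrt(250))*14 = (98 + 5*sqrt(10))*14 = 1372 + 70*sqrt(10)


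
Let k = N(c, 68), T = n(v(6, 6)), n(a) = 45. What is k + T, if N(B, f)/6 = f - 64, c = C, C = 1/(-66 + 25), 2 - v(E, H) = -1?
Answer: 69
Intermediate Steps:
v(E, H) = 3 (v(E, H) = 2 - 1*(-1) = 2 + 1 = 3)
C = -1/41 (C = 1/(-41) = -1/41 ≈ -0.024390)
c = -1/41 ≈ -0.024390
T = 45
N(B, f) = -384 + 6*f (N(B, f) = 6*(f - 64) = 6*(-64 + f) = -384 + 6*f)
k = 24 (k = -384 + 6*68 = -384 + 408 = 24)
k + T = 24 + 45 = 69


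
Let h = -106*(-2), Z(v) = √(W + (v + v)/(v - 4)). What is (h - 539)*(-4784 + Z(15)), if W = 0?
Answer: 1564368 - 327*√330/11 ≈ 1.5638e+6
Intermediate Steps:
Z(v) = √2*√(v/(-4 + v)) (Z(v) = √(0 + (v + v)/(v - 4)) = √(0 + (2*v)/(-4 + v)) = √(0 + 2*v/(-4 + v)) = √(2*v/(-4 + v)) = √2*√(v/(-4 + v)))
h = 212
(h - 539)*(-4784 + Z(15)) = (212 - 539)*(-4784 + √2*√(15/(-4 + 15))) = -327*(-4784 + √2*√(15/11)) = -327*(-4784 + √2*(√165/11)) = -327*(-4784 + √330/11) = 1564368 - 327*√330/11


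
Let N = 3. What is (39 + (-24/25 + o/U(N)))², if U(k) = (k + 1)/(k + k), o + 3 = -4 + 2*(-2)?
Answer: 1159929/2500 ≈ 463.97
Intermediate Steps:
o = -11 (o = -3 + (-4 + 2*(-2)) = -3 + (-4 - 4) = -3 - 8 = -11)
U(k) = (1 + k)/(2*k) (U(k) = (1 + k)/((2*k)) = (1 + k)*(1/(2*k)) = (1 + k)/(2*k))
(39 + (-24/25 + o/U(N)))² = (39 + (-24/25 - 11*6/(1 + 3)))² = (39 + (-24*1/25 - 11/((½)*(⅓)*4)))² = (39 + (-24/25 - 11/⅔))² = (39 + (-24/25 - 11*3/2))² = (39 + (-24/25 - 33/2))² = (39 - 873/50)² = (1077/50)² = 1159929/2500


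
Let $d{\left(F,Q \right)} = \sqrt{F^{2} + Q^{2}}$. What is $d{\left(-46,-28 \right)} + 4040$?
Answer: $4040 + 10 \sqrt{29} \approx 4093.9$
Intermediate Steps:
$d{\left(-46,-28 \right)} + 4040 = \sqrt{\left(-46\right)^{2} + \left(-28\right)^{2}} + 4040 = \sqrt{2116 + 784} + 4040 = \sqrt{2900} + 4040 = 10 \sqrt{29} + 4040 = 4040 + 10 \sqrt{29}$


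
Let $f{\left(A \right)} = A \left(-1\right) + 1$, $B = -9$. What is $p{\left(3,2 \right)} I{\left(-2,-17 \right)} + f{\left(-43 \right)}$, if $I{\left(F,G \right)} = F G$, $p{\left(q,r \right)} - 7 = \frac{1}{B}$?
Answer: $\frac{2504}{9} \approx 278.22$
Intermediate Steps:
$p{\left(q,r \right)} = \frac{62}{9}$ ($p{\left(q,r \right)} = 7 + \frac{1}{-9} = 7 - \frac{1}{9} = \frac{62}{9}$)
$f{\left(A \right)} = 1 - A$ ($f{\left(A \right)} = - A + 1 = 1 - A$)
$p{\left(3,2 \right)} I{\left(-2,-17 \right)} + f{\left(-43 \right)} = \frac{62 \left(\left(-2\right) \left(-17\right)\right)}{9} + \left(1 - -43\right) = \frac{62}{9} \cdot 34 + \left(1 + 43\right) = \frac{2108}{9} + 44 = \frac{2504}{9}$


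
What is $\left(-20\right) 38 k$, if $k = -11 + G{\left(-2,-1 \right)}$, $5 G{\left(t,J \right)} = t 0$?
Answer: $8360$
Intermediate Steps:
$G{\left(t,J \right)} = 0$ ($G{\left(t,J \right)} = \frac{t 0}{5} = \frac{1}{5} \cdot 0 = 0$)
$k = -11$ ($k = -11 + 0 = -11$)
$\left(-20\right) 38 k = \left(-20\right) 38 \left(-11\right) = \left(-760\right) \left(-11\right) = 8360$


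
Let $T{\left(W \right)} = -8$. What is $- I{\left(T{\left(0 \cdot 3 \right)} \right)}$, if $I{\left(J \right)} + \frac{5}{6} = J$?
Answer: $\frac{53}{6} \approx 8.8333$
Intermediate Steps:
$I{\left(J \right)} = - \frac{5}{6} + J$
$- I{\left(T{\left(0 \cdot 3 \right)} \right)} = - (- \frac{5}{6} - 8) = \left(-1\right) \left(- \frac{53}{6}\right) = \frac{53}{6}$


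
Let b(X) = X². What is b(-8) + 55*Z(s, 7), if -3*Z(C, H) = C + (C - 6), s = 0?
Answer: 174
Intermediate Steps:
Z(C, H) = 2 - 2*C/3 (Z(C, H) = -(C + (C - 6))/3 = -(C + (-6 + C))/3 = -(-6 + 2*C)/3 = 2 - 2*C/3)
b(-8) + 55*Z(s, 7) = (-8)² + 55*(2 - ⅔*0) = 64 + 55*(2 + 0) = 64 + 55*2 = 64 + 110 = 174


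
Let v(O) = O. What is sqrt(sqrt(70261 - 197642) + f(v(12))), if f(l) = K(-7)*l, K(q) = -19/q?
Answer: sqrt(1596 + 49*I*sqrt(127381))/7 ≈ 13.981 + 12.764*I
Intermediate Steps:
f(l) = 19*l/7 (f(l) = (-19/(-7))*l = (-19*(-1/7))*l = 19*l/7)
sqrt(sqrt(70261 - 197642) + f(v(12))) = sqrt(sqrt(70261 - 197642) + (19/7)*12) = sqrt(sqrt(-127381) + 228/7) = sqrt(I*sqrt(127381) + 228/7) = sqrt(228/7 + I*sqrt(127381))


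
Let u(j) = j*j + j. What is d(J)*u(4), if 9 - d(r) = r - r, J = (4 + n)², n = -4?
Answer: 180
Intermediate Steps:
u(j) = j + j² (u(j) = j² + j = j + j²)
J = 0 (J = (4 - 4)² = 0² = 0)
d(r) = 9 (d(r) = 9 - (r - r) = 9 - 1*0 = 9 + 0 = 9)
d(J)*u(4) = 9*(4*(1 + 4)) = 9*(4*5) = 9*20 = 180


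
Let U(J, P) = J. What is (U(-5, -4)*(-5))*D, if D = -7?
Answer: -175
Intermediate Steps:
(U(-5, -4)*(-5))*D = -5*(-5)*(-7) = 25*(-7) = -175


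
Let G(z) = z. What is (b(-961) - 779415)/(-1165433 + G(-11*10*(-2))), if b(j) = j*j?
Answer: -144106/1165213 ≈ -0.12367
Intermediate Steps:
b(j) = j²
(b(-961) - 779415)/(-1165433 + G(-11*10*(-2))) = ((-961)² - 779415)/(-1165433 - 11*10*(-2)) = (923521 - 779415)/(-1165433 - 110*(-2)) = 144106/(-1165433 + 220) = 144106/(-1165213) = 144106*(-1/1165213) = -144106/1165213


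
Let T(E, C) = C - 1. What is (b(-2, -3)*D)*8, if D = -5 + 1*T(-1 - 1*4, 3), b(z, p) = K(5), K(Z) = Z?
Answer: -120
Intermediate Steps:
b(z, p) = 5
T(E, C) = -1 + C
D = -3 (D = -5 + 1*(-1 + 3) = -5 + 1*2 = -5 + 2 = -3)
(b(-2, -3)*D)*8 = (5*(-3))*8 = -15*8 = -120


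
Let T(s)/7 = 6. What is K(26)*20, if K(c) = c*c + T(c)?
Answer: 14360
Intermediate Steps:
T(s) = 42 (T(s) = 7*6 = 42)
K(c) = 42 + c² (K(c) = c*c + 42 = c² + 42 = 42 + c²)
K(26)*20 = (42 + 26²)*20 = (42 + 676)*20 = 718*20 = 14360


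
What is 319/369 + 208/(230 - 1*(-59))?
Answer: 168943/106641 ≈ 1.5842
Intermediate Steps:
319/369 + 208/(230 - 1*(-59)) = 319*(1/369) + 208/(230 + 59) = 319/369 + 208/289 = 168943/106641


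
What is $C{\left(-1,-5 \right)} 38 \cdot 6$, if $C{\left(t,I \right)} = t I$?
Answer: $1140$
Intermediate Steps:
$C{\left(t,I \right)} = I t$
$C{\left(-1,-5 \right)} 38 \cdot 6 = \left(-5\right) \left(-1\right) 38 \cdot 6 = 5 \cdot 38 \cdot 6 = 190 \cdot 6 = 1140$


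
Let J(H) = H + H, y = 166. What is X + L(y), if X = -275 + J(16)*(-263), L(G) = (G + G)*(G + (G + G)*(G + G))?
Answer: 36640789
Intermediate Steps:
L(G) = 2*G*(G + 4*G²) (L(G) = (2*G)*(G + (2*G)*(2*G)) = (2*G)*(G + 4*G²) = 2*G*(G + 4*G²))
J(H) = 2*H
X = -8691 (X = -275 + (2*16)*(-263) = -275 + 32*(-263) = -275 - 8416 = -8691)
X + L(y) = -8691 + 166²*(2 + 8*166) = -8691 + 27556*(2 + 1328) = -8691 + 27556*1330 = -8691 + 36649480 = 36640789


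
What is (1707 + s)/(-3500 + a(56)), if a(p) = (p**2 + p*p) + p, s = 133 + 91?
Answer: 1931/2828 ≈ 0.68281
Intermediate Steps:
s = 224
a(p) = p + 2*p**2 (a(p) = (p**2 + p**2) + p = 2*p**2 + p = p + 2*p**2)
(1707 + s)/(-3500 + a(56)) = (1707 + 224)/(-3500 + 56*(1 + 2*56)) = 1931/(-3500 + 56*(1 + 112)) = 1931/(-3500 + 56*113) = 1931/(-3500 + 6328) = 1931/2828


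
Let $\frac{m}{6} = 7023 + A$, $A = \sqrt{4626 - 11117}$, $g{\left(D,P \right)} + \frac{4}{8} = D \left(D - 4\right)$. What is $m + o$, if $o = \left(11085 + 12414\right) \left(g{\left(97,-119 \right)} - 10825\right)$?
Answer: $- \frac{84723615}{2} + 6 i \sqrt{6491} \approx -4.2362 \cdot 10^{7} + 483.4 i$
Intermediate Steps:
$g{\left(D,P \right)} = - \frac{1}{2} + D \left(-4 + D\right)$ ($g{\left(D,P \right)} = - \frac{1}{2} + D \left(D - 4\right) = - \frac{1}{2} + D \left(-4 + D\right)$)
$A = i \sqrt{6491}$ ($A = \sqrt{-6491} = i \sqrt{6491} \approx 80.567 i$)
$m = 42138 + 6 i \sqrt{6491}$ ($m = 6 \left(7023 + i \sqrt{6491}\right) = 42138 + 6 i \sqrt{6491} \approx 42138.0 + 483.4 i$)
$o = - \frac{84807891}{2}$ ($o = \left(11085 + 12414\right) \left(\left(- \frac{1}{2} + 97^{2} - 388\right) - 10825\right) = 23499 \left(\left(- \frac{1}{2} + 9409 - 388\right) - 10825\right) = 23499 \left(\frac{18041}{2} - 10825\right) = 23499 \left(- \frac{3609}{2}\right) = - \frac{84807891}{2} \approx -4.2404 \cdot 10^{7}$)
$m + o = \left(42138 + 6 i \sqrt{6491}\right) - \frac{84807891}{2} = - \frac{84723615}{2} + 6 i \sqrt{6491}$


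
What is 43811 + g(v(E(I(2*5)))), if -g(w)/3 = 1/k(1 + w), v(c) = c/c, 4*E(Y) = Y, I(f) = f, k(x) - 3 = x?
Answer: 219052/5 ≈ 43810.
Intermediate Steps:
k(x) = 3 + x
E(Y) = Y/4
v(c) = 1
g(w) = -3/(4 + w) (g(w) = -3/(3 + (1 + w)) = -3/(4 + w))
43811 + g(v(E(I(2*5)))) = 43811 - 3/(4 + 1) = 43811 - 3/5 = 219052/5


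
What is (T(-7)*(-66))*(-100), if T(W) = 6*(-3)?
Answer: -118800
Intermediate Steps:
T(W) = -18
(T(-7)*(-66))*(-100) = -18*(-66)*(-100) = 1188*(-100) = -118800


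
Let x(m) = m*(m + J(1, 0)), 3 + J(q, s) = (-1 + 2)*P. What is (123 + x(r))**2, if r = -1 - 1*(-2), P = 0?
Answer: 14641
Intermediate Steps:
r = 1 (r = -1 + 2 = 1)
J(q, s) = -3 (J(q, s) = -3 + (-1 + 2)*0 = -3 + 1*0 = -3 + 0 = -3)
x(m) = m*(-3 + m) (x(m) = m*(m - 3) = m*(-3 + m))
(123 + x(r))**2 = (123 + 1*(-3 + 1))**2 = (123 + 1*(-2))**2 = (123 - 2)**2 = 121**2 = 14641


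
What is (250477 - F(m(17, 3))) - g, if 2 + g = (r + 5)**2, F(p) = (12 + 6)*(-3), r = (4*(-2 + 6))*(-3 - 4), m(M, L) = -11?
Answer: 239084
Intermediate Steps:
r = -112 (r = (4*4)*(-7) = 16*(-7) = -112)
F(p) = -54 (F(p) = 18*(-3) = -54)
g = 11447 (g = -2 + (-112 + 5)**2 = -2 + (-107)**2 = -2 + 11449 = 11447)
(250477 - F(m(17, 3))) - g = (250477 - 1*(-54)) - 1*11447 = (250477 + 54) - 11447 = 250531 - 11447 = 239084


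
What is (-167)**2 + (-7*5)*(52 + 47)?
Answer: 24424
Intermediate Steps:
(-167)**2 + (-7*5)*(52 + 47) = 27889 - 35*99 = 27889 - 3465 = 24424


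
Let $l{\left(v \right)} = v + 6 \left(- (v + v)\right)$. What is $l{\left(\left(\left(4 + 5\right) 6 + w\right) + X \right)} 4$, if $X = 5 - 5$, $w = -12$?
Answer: $-1848$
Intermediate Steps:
$X = 0$
$l{\left(v \right)} = - 11 v$ ($l{\left(v \right)} = v + 6 \left(- 2 v\right) = v - 12 v = - 11 v$)
$l{\left(\left(\left(4 + 5\right) 6 + w\right) + X \right)} 4 = - 11 \left(\left(\left(4 + 5\right) 6 - 12\right) + 0\right) 4 = - 11 \left(\left(9 \cdot 6 - 12\right) + 0\right) 4 = - 11 \left(\left(54 - 12\right) + 0\right) 4 = - 11 \left(42 + 0\right) 4 = \left(-11\right) 42 \cdot 4 = \left(-462\right) 4 = -1848$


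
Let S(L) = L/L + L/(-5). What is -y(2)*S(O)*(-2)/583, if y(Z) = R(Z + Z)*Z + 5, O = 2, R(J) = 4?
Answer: 78/2915 ≈ 0.026758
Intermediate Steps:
y(Z) = 5 + 4*Z (y(Z) = 4*Z + 5 = 5 + 4*Z)
S(L) = 1 - L/5 (S(L) = 1 + L*(-1/5) = 1 - L/5)
-y(2)*S(O)*(-2)/583 = -(5 + 4*2)*(1 - 1/5*2)*(-2)/583 = -(5 + 8)*(1 - 2/5)*(-2)*(1/583) = -13*(3/5)*(-2)*(1/583) = -39*(-2)/5*(1/583) = -1*(-78/5)*(1/583) = (78/5)*(1/583) = 78/2915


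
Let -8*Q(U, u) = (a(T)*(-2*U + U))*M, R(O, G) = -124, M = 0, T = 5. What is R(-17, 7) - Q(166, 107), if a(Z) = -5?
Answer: -124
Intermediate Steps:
Q(U, u) = 0 (Q(U, u) = -(-5*(-2*U + U))*0/8 = -(-(-5)*U)*0/8 = -5*U*0/8 = -⅛*0 = 0)
R(-17, 7) - Q(166, 107) = -124 - 1*0 = -124 + 0 = -124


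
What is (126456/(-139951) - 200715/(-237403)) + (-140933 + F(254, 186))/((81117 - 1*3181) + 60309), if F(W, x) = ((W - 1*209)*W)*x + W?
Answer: 1527774051744126/106817691018395 ≈ 14.303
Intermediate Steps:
F(W, x) = W + W*x*(-209 + W) (F(W, x) = ((W - 209)*W)*x + W = ((-209 + W)*W)*x + W = (W*(-209 + W))*x + W = W*x*(-209 + W) + W = W + W*x*(-209 + W))
(126456/(-139951) - 200715/(-237403)) + (-140933 + F(254, 186))/((81117 - 1*3181) + 60309) = (126456/(-139951) - 200715/(-237403)) + (-140933 + 254*(1 - 209*186 + 254*186))/((81117 - 1*3181) + 60309) = (126456*(-1/139951) - 200715*(-1/237403)) + (-140933 + 254*(1 - 38874 + 47244))/((81117 - 3181) + 60309) = (-126456/139951 + 200715/237403) + (-140933 + 254*8371)/(77936 + 60309) = -1930768803/33224787253 + (-140933 + 2126234)/138245 = -1930768803/33224787253 + 1985301*(1/138245) = -1930768803/33224787253 + 1985301/138245 = 1527774051744126/106817691018395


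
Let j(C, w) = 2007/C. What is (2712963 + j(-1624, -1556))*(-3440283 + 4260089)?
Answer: 1805971093609215/812 ≈ 2.2241e+12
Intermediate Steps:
(2712963 + j(-1624, -1556))*(-3440283 + 4260089) = (2712963 + 2007/(-1624))*(-3440283 + 4260089) = (2712963 + 2007*(-1/1624))*819806 = (2712963 - 2007/1624)*819806 = (4405849905/1624)*819806 = 1805971093609215/812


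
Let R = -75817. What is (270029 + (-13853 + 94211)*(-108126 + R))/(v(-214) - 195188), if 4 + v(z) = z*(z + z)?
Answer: 2956204313/20720 ≈ 1.4267e+5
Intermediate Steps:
v(z) = -4 + 2*z² (v(z) = -4 + z*(z + z) = -4 + z*(2*z) = -4 + 2*z²)
(270029 + (-13853 + 94211)*(-108126 + R))/(v(-214) - 195188) = (270029 + (-13853 + 94211)*(-108126 - 75817))/((-4 + 2*(-214)²) - 195188) = (270029 + 80358*(-183943))/((-4 + 2*45796) - 195188) = (270029 - 14781291594)/((-4 + 91592) - 195188) = -14781021565/(91588 - 195188) = -14781021565/(-103600) = -14781021565*(-1/103600) = 2956204313/20720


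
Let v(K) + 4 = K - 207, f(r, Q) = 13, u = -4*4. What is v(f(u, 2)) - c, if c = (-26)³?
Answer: 17378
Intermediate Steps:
u = -16
c = -17576
v(K) = -211 + K (v(K) = -4 + (K - 207) = -4 + (-207 + K) = -211 + K)
v(f(u, 2)) - c = (-211 + 13) - 1*(-17576) = -198 + 17576 = 17378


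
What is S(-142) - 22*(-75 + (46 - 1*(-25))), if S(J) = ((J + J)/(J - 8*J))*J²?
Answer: -39712/7 ≈ -5673.1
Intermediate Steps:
S(J) = -2*J²/7 (S(J) = ((2*J)/((-7*J)))*J² = ((2*J)*(-1/(7*J)))*J² = -2*J²/7)
S(-142) - 22*(-75 + (46 - 1*(-25))) = -2/7*(-142)² - 22*(-75 + (46 - 1*(-25))) = -2/7*20164 - 22*(-75 + (46 + 25)) = -40328/7 - 22*(-75 + 71) = -40328/7 - 22*(-4) = -40328/7 - 1*(-88) = -40328/7 + 88 = -39712/7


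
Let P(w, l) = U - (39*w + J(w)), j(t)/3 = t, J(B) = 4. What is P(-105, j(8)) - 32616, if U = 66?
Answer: -28459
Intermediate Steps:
j(t) = 3*t
P(w, l) = 62 - 39*w (P(w, l) = 66 - (39*w + 4) = 66 - (4 + 39*w) = 66 + (-4 - 39*w) = 62 - 39*w)
P(-105, j(8)) - 32616 = (62 - 39*(-105)) - 32616 = (62 + 4095) - 32616 = 4157 - 32616 = -28459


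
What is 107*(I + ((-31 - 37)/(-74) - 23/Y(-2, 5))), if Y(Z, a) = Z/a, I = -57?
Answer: 11235/74 ≈ 151.82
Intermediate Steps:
107*(I + ((-31 - 37)/(-74) - 23/Y(-2, 5))) = 107*(-57 + ((-31 - 37)/(-74) - 23/((-2/5)))) = 107*(-57 + (-68*(-1/74) - 23/((-2*1/5)))) = 107*(-57 + (34/37 - 23/(-2/5))) = 107*(-57 + (34/37 - 23*(-5/2))) = 107*(-57 + (34/37 + 115/2)) = 107*(-57 + 4323/74) = 107*(105/74) = 11235/74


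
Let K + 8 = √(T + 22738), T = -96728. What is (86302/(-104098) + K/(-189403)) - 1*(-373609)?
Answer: 3683117800297462/9858236747 - 7*I*√1510/189403 ≈ 3.7361e+5 - 0.0014361*I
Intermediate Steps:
K = -8 + 7*I*√1510 (K = -8 + √(-96728 + 22738) = -8 + √(-73990) = -8 + 7*I*√1510 ≈ -8.0 + 272.01*I)
(86302/(-104098) + K/(-189403)) - 1*(-373609) = (86302/(-104098) + (-8 + 7*I*√1510)/(-189403)) - 1*(-373609) = (86302*(-1/104098) + (-8 + 7*I*√1510)*(-1/189403)) + 373609 = (-43151/52049 + (8/189403 - 7*I*√1510/189403)) + 373609 = (-8172512461/9858236747 - 7*I*√1510/189403) + 373609 = 3683117800297462/9858236747 - 7*I*√1510/189403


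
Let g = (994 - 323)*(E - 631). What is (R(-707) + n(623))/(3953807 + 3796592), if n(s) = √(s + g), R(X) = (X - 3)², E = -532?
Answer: 504100/7750399 + 5*I*√31190/7750399 ≈ 0.065042 + 0.00011393*I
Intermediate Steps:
g = -780373 (g = (994 - 323)*(-532 - 631) = 671*(-1163) = -780373)
R(X) = (-3 + X)²
n(s) = √(-780373 + s) (n(s) = √(s - 780373) = √(-780373 + s))
(R(-707) + n(623))/(3953807 + 3796592) = ((-3 - 707)² + √(-780373 + 623))/(3953807 + 3796592) = ((-710)² + √(-779750))/7750399 = (504100 + 5*I*√31190)*(1/7750399) = 504100/7750399 + 5*I*√31190/7750399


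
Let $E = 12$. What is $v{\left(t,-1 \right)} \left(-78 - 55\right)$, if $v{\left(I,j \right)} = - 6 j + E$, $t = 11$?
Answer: $-2394$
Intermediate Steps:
$v{\left(I,j \right)} = 12 - 6 j$ ($v{\left(I,j \right)} = - 6 j + 12 = 12 - 6 j$)
$v{\left(t,-1 \right)} \left(-78 - 55\right) = \left(12 - -6\right) \left(-78 - 55\right) = \left(12 + 6\right) \left(-133\right) = 18 \left(-133\right) = -2394$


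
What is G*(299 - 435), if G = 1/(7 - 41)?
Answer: 4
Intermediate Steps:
G = -1/34 (G = 1/(-34) = -1/34 ≈ -0.029412)
G*(299 - 435) = -(299 - 435)/34 = -1/34*(-136) = 4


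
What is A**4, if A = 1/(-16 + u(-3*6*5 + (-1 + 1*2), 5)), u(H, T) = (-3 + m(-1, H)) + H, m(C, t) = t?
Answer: 1/1506138481 ≈ 6.6395e-10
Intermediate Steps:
u(H, T) = -3 + 2*H (u(H, T) = (-3 + H) + H = -3 + 2*H)
A = -1/197 (A = 1/(-16 + (-3 + 2*(-3*6*5 + (-1 + 1*2)))) = 1/(-16 + (-3 + 2*(-18*5 + (-1 + 2)))) = 1/(-16 + (-3 + 2*(-90 + 1))) = 1/(-16 + (-3 + 2*(-89))) = 1/(-16 + (-3 - 178)) = 1/(-16 - 181) = 1/(-197) = -1/197 ≈ -0.0050761)
A**4 = (-1/197)**4 = 1/1506138481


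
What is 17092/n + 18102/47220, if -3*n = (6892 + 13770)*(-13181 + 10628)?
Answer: 26591758597/69190529470 ≈ 0.38433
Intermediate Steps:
n = 17583362 (n = -(6892 + 13770)*(-13181 + 10628)/3 = -20662*(-2553)/3 = -⅓*(-52750086) = 17583362)
17092/n + 18102/47220 = 17092/17583362 + 18102/47220 = 17092*(1/17583362) + 18102*(1/47220) = 8546/8791681 + 3017/7870 = 26591758597/69190529470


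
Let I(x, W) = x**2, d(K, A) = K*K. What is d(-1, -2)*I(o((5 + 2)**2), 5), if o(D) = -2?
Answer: 4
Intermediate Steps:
d(K, A) = K**2
d(-1, -2)*I(o((5 + 2)**2), 5) = (-1)**2*(-2)**2 = 1*4 = 4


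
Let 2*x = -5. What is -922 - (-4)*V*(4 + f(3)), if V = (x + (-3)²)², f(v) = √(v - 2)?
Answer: -77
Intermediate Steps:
x = -5/2 (x = (½)*(-5) = -5/2 ≈ -2.5000)
f(v) = √(-2 + v)
V = 169/4 (V = (-5/2 + (-3)²)² = (-5/2 + 9)² = (13/2)² = 169/4 ≈ 42.250)
-922 - (-4)*V*(4 + f(3)) = -922 - (-4)*169*(4 + √(-2 + 3))/4 = -922 - (-4)*169*(4 + √1)/4 = -922 - (-4)*169*(4 + 1)/4 = -922 - (-4)*(169/4)*5 = -922 - (-4)*845/4 = -922 - 1*(-845) = -922 + 845 = -77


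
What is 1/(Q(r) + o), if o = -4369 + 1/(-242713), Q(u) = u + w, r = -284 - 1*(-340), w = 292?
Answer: -242713/975948974 ≈ -0.00024869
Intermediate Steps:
r = 56 (r = -284 + 340 = 56)
Q(u) = 292 + u (Q(u) = u + 292 = 292 + u)
o = -1060413098/242713 (o = -4369 - 1/242713 = -1060413098/242713 ≈ -4369.0)
1/(Q(r) + o) = 1/((292 + 56) - 1060413098/242713) = 1/(348 - 1060413098/242713) = 1/(-975948974/242713) = -242713/975948974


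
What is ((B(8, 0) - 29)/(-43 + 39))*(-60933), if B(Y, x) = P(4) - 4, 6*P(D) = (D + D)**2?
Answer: -1360837/4 ≈ -3.4021e+5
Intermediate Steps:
P(D) = 2*D**2/3 (P(D) = (D + D)**2/6 = (2*D)**2/6 = (4*D**2)/6 = 2*D**2/3)
B(Y, x) = 20/3 (B(Y, x) = (2/3)*4**2 - 4 = (2/3)*16 - 4 = 32/3 - 4 = 20/3)
((B(8, 0) - 29)/(-43 + 39))*(-60933) = ((20/3 - 29)/(-43 + 39))*(-60933) = -67/3/(-4)*(-60933) = -67/3*(-1/4)*(-60933) = (67/12)*(-60933) = -1360837/4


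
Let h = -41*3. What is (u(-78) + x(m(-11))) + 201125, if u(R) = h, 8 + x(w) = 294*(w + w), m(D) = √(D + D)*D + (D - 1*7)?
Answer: 190410 - 6468*I*√22 ≈ 1.9041e+5 - 30338.0*I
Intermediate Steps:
m(D) = -7 + D + √2*D^(3/2) (m(D) = √(2*D)*D + (D - 7) = (√2*√D)*D + (-7 + D) = √2*D^(3/2) + (-7 + D) = -7 + D + √2*D^(3/2))
x(w) = -8 + 588*w (x(w) = -8 + 294*(w + w) = -8 + 294*(2*w) = -8 + 588*w)
h = -123
u(R) = -123
(u(-78) + x(m(-11))) + 201125 = (-123 + (-8 + 588*(-7 - 11 + √2*(-11)^(3/2)))) + 201125 = (-123 + (-8 + 588*(-7 - 11 + √2*(-11*I*√11)))) + 201125 = (-123 + (-8 + 588*(-7 - 11 - 11*I*√22))) + 201125 = (-123 + (-8 + 588*(-18 - 11*I*√22))) + 201125 = (-123 + (-8 + (-10584 - 6468*I*√22))) + 201125 = (-123 + (-10592 - 6468*I*√22)) + 201125 = (-10715 - 6468*I*√22) + 201125 = 190410 - 6468*I*√22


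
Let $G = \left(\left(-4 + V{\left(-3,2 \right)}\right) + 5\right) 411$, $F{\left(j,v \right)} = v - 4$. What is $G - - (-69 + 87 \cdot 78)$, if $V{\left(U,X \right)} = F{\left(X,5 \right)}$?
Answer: $7539$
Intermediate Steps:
$F{\left(j,v \right)} = -4 + v$
$V{\left(U,X \right)} = 1$ ($V{\left(U,X \right)} = -4 + 5 = 1$)
$G = 822$ ($G = \left(\left(-4 + 1\right) + 5\right) 411 = \left(-3 + 5\right) 411 = 2 \cdot 411 = 822$)
$G - - (-69 + 87 \cdot 78) = 822 - - (-69 + 87 \cdot 78) = 822 - - (-69 + 6786) = 822 - \left(-1\right) 6717 = 822 - -6717 = 822 + 6717 = 7539$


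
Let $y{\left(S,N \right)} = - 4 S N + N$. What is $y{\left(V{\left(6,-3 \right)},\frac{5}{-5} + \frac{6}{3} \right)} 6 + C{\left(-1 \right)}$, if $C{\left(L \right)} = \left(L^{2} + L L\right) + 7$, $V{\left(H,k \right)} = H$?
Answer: $-129$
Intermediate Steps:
$C{\left(L \right)} = 7 + 2 L^{2}$ ($C{\left(L \right)} = \left(L^{2} + L^{2}\right) + 7 = 2 L^{2} + 7 = 7 + 2 L^{2}$)
$y{\left(S,N \right)} = N - 4 N S$ ($y{\left(S,N \right)} = - 4 N S + N = N - 4 N S$)
$y{\left(V{\left(6,-3 \right)},\frac{5}{-5} + \frac{6}{3} \right)} 6 + C{\left(-1 \right)} = \left(\frac{5}{-5} + \frac{6}{3}\right) \left(1 - 24\right) 6 + \left(7 + 2 \left(-1\right)^{2}\right) = \left(5 \left(- \frac{1}{5}\right) + 6 \cdot \frac{1}{3}\right) \left(1 - 24\right) 6 + \left(7 + 2 \cdot 1\right) = \left(-1 + 2\right) \left(-23\right) 6 + \left(7 + 2\right) = 1 \left(-23\right) 6 + 9 = \left(-23\right) 6 + 9 = -138 + 9 = -129$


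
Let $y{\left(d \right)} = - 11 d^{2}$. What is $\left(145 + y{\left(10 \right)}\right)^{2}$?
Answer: $912025$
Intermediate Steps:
$\left(145 + y{\left(10 \right)}\right)^{2} = \left(145 - 11 \cdot 10^{2}\right)^{2} = \left(145 - 1100\right)^{2} = \left(-955\right)^{2} = 912025$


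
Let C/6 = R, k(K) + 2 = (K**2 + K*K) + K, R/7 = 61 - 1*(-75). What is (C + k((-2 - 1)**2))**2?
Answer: 34586161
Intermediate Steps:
R = 952 (R = 7*(61 - 1*(-75)) = 7*(61 + 75) = 7*136 = 952)
k(K) = -2 + K + 2*K**2 (k(K) = -2 + ((K**2 + K*K) + K) = -2 + ((K**2 + K**2) + K) = -2 + (2*K**2 + K) = -2 + (K + 2*K**2) = -2 + K + 2*K**2)
C = 5712 (C = 6*952 = 5712)
(C + k((-2 - 1)**2))**2 = (5712 + (-2 + (-2 - 1)**2 + 2*((-2 - 1)**2)**2))**2 = (5712 + (-2 + (-3)**2 + 2*((-3)**2)**2))**2 = (5712 + (-2 + 9 + 2*9**2))**2 = (5712 + (-2 + 9 + 2*81))**2 = (5712 + (-2 + 9 + 162))**2 = (5712 + 169)**2 = 5881**2 = 34586161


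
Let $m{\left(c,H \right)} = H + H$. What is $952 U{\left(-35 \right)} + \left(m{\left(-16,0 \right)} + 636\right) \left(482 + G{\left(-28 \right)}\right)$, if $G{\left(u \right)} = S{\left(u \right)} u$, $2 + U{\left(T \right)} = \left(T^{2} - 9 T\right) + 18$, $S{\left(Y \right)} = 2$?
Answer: $1752248$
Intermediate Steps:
$U{\left(T \right)} = 16 + T^{2} - 9 T$ ($U{\left(T \right)} = -2 + \left(\left(T^{2} - 9 T\right) + 18\right) = -2 + \left(18 + T^{2} - 9 T\right) = 16 + T^{2} - 9 T$)
$m{\left(c,H \right)} = 2 H$
$G{\left(u \right)} = 2 u$
$952 U{\left(-35 \right)} + \left(m{\left(-16,0 \right)} + 636\right) \left(482 + G{\left(-28 \right)}\right) = 952 \left(16 + \left(-35\right)^{2} - -315\right) + \left(2 \cdot 0 + 636\right) \left(482 + 2 \left(-28\right)\right) = 952 \left(16 + 1225 + 315\right) + \left(0 + 636\right) \left(482 - 56\right) = 952 \cdot 1556 + 636 \cdot 426 = 1481312 + 270936 = 1752248$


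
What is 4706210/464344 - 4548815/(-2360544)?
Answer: 1652678841325/137013055392 ≈ 12.062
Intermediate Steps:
4706210/464344 - 4548815/(-2360544) = 4706210*(1/464344) - 4548815*(-1/2360544) = 2353105/232172 + 4548815/2360544 = 1652678841325/137013055392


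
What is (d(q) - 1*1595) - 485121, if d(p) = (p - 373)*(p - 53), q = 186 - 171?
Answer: -473112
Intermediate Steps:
q = 15
d(p) = (-373 + p)*(-53 + p)
(d(q) - 1*1595) - 485121 = ((19769 + 15**2 - 426*15) - 1*1595) - 485121 = ((19769 + 225 - 6390) - 1595) - 485121 = (13604 - 1595) - 485121 = 12009 - 485121 = -473112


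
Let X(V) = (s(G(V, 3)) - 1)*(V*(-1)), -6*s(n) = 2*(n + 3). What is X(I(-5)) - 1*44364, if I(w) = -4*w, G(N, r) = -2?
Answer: -133012/3 ≈ -44337.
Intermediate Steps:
s(n) = -1 - n/3 (s(n) = -(n + 3)/3 = -(3 + n)/3 = -(6 + 2*n)/6 = -1 - n/3)
X(V) = 4*V/3 (X(V) = ((-1 - 1/3*(-2)) - 1)*(V*(-1)) = ((-1 + 2/3) - 1)*(-V) = (-1/3 - 1)*(-V) = -(-4)*V/3 = 4*V/3)
X(I(-5)) - 1*44364 = 4*(-4*(-5))/3 - 1*44364 = (4/3)*20 - 44364 = 80/3 - 44364 = -133012/3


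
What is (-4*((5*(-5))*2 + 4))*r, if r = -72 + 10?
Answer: -11408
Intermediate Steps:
r = -62
(-4*((5*(-5))*2 + 4))*r = -4*((5*(-5))*2 + 4)*(-62) = -4*(-25*2 + 4)*(-62) = -4*(-50 + 4)*(-62) = -4*(-46)*(-62) = 184*(-62) = -11408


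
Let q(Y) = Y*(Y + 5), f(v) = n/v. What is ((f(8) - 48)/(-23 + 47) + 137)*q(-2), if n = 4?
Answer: -6481/8 ≈ -810.13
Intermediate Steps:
f(v) = 4/v
q(Y) = Y*(5 + Y)
((f(8) - 48)/(-23 + 47) + 137)*q(-2) = ((4/8 - 48)/(-23 + 47) + 137)*(-2*(5 - 2)) = ((4*(⅛) - 48)/24 + 137)*(-2*3) = ((½ - 48)*(1/24) + 137)*(-6) = (-95/2*1/24 + 137)*(-6) = (-95/48 + 137)*(-6) = (6481/48)*(-6) = -6481/8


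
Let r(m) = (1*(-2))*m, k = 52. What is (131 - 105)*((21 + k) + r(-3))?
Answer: 2054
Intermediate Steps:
r(m) = -2*m
(131 - 105)*((21 + k) + r(-3)) = (131 - 105)*((21 + 52) - 2*(-3)) = 26*(73 + 6) = 26*79 = 2054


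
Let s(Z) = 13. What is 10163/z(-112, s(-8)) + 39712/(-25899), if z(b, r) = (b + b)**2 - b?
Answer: -1733825519/1302408912 ≈ -1.3312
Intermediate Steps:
z(b, r) = -b + 4*b**2 (z(b, r) = (2*b)**2 - b = 4*b**2 - b = -b + 4*b**2)
10163/z(-112, s(-8)) + 39712/(-25899) = 10163/((-112*(-1 + 4*(-112)))) + 39712/(-25899) = 10163/((-112*(-1 - 448))) + 39712*(-1/25899) = 10163/((-112*(-449))) - 39712/25899 = 10163/50288 - 39712/25899 = -1733825519/1302408912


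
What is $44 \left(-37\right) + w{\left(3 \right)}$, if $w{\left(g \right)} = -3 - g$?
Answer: $-1634$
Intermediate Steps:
$44 \left(-37\right) + w{\left(3 \right)} = 44 \left(-37\right) - 6 = -1628 - 6 = -1634$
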